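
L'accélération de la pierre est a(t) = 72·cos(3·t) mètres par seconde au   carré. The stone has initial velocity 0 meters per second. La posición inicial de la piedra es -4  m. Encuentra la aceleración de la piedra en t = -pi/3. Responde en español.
Tenemos la aceleración a(t) = 72·cos(3·t). Sustituyendo t = -pi/3: a(-pi/3) = -72.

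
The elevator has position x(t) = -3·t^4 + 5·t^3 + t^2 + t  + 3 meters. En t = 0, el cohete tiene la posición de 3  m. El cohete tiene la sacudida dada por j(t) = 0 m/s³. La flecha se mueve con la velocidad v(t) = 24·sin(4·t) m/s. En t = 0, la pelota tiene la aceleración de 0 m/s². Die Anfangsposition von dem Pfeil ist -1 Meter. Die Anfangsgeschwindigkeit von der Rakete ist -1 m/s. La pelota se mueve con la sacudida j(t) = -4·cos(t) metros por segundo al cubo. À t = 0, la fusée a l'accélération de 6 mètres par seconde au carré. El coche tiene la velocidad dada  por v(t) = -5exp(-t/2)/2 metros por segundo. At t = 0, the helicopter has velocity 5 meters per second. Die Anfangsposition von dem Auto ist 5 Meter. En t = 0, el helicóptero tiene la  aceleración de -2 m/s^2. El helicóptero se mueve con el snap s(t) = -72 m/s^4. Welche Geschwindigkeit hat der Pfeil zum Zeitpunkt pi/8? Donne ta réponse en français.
En utilisant v(t) = 24·sin(4·t) et en substituant t = pi/8, nous trouvons v = 24.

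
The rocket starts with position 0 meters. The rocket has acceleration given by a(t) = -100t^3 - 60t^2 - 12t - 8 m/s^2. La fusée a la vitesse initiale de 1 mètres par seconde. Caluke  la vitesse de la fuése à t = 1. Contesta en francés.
En partant de l'accélération a(t) = -100·t^3 - 60·t^2 - 12·t - 8, nous prenons 1 intégrale. La primitive de l'accélération, avec v(0) = 1, donne la vitesse: v(t) = -25·t^4 - 20·t^3 - 6·t^2 - 8·t + 1. Nous avons la vitesse v(t) = -25·t^4 - 20·t^3 - 6·t^2 - 8·t + 1. En substituant t = 1: v(1) = -58.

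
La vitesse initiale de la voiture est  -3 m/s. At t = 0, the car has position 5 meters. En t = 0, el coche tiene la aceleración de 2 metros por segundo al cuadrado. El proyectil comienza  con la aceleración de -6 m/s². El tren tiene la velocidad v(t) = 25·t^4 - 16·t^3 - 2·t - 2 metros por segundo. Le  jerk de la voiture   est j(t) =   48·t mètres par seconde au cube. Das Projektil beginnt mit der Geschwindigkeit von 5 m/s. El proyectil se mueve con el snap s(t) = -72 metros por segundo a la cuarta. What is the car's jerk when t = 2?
From the given jerk equation j(t) = 48·t, we substitute t = 2 to get j = 96.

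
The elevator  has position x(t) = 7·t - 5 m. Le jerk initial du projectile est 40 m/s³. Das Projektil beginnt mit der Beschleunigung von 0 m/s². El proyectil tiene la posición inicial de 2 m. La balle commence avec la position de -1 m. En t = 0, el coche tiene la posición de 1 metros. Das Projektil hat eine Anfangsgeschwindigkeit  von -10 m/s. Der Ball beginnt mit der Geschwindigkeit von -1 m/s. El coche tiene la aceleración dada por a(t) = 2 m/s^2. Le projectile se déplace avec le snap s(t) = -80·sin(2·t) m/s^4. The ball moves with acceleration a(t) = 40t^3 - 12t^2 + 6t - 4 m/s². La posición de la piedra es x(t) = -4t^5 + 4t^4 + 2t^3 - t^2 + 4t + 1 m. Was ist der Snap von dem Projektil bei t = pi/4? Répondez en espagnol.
Usando s(t) = -80·sin(2·t) y sustituyendo t = pi/4, encontramos s = -80.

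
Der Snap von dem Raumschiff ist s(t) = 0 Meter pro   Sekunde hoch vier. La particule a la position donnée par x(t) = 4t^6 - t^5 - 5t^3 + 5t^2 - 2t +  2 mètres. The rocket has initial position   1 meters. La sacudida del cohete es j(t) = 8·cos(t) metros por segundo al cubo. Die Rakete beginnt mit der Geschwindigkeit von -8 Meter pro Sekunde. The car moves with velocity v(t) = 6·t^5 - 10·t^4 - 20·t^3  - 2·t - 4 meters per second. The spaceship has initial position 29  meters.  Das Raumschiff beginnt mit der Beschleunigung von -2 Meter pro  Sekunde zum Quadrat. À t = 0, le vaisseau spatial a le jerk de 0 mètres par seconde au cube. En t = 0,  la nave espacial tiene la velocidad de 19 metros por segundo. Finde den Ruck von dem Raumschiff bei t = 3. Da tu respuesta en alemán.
Ausgehend von dem Snap s(t) = 0, nehmen wir 1 Integral. Die Stammfunktion von dem Snap ist der Ruck. Mit j(0) = 0 erhalten wir j(t) = 0. Wir haben den Ruck j(t) = 0. Durch Einsetzen von t = 3: j(3) = 0.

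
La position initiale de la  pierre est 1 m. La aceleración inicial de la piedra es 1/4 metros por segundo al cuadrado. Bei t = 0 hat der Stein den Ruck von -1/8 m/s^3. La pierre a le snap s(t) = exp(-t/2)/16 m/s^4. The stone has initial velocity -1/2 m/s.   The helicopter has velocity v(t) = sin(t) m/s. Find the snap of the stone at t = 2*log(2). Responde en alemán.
Wir haben den Snap s(t) = exp(-t/2)/16. Durch Einsetzen von t = 2*log(2): s(2*log(2)) = 1/32.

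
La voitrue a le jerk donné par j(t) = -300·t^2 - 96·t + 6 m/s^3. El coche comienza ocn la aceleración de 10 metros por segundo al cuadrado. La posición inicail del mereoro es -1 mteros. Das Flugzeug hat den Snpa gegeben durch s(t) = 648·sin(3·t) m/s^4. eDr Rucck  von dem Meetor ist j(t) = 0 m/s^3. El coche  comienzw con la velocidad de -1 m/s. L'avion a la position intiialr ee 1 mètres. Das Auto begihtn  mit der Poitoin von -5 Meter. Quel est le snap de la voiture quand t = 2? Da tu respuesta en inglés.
Starting from jerk j(t) = -300·t^2 - 96·t + 6, we take 1 derivative. Differentiating jerk, we get snap: s(t) = -600·t - 96. We have snap s(t) = -600·t - 96. Substituting t = 2: s(2) = -1296.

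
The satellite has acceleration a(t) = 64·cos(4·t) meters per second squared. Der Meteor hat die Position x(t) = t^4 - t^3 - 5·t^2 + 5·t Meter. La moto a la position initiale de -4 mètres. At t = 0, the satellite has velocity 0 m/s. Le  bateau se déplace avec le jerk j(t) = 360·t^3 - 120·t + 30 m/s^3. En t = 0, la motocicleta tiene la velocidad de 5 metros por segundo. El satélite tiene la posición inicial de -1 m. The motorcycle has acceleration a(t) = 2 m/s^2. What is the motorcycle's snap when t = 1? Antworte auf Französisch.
Nous devons dériver notre équation de l'accélération a(t) = 2 2 fois. En dérivant l'accélération, nous obtenons le jerk: j(t) = 0. La dérivée du jerk donne le snap: s(t) = 0. Nous avons le snap s(t) = 0. En substituant t = 1: s(1) = 0.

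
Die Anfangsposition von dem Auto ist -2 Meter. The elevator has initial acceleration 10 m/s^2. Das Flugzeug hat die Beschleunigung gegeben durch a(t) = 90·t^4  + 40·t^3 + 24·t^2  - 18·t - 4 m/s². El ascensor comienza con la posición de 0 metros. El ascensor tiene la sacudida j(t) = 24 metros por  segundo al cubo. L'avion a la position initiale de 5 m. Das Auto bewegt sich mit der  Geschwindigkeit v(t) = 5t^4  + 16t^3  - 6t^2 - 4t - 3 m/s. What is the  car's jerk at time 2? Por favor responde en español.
Para resolver esto, necesitamos tomar 2 derivadas de nuestra ecuación de la velocidad v(t) = 5·t^4 + 16·t^3 - 6·t^2 - 4·t - 3. Tomando d/dt de v(t), encontramos a(t) = 20·t^3 + 48·t^2 - 12·t - 4. La derivada de la aceleración da la sacudida: j(t) = 60·t^2 + 96·t - 12. Usando j(t) = 60·t^2 + 96·t - 12 y sustituyendo t = 2, encontramos j = 420.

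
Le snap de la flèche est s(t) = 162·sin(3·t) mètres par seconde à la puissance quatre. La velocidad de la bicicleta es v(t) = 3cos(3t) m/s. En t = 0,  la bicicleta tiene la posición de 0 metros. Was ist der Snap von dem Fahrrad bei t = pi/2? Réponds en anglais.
Starting from velocity v(t) = 3·cos(3·t), we take 3 derivatives. Differentiating velocity, we get acceleration: a(t) = -9·sin(3·t). Differentiating acceleration, we get jerk: j(t) = -27·cos(3·t). Taking d/dt of j(t), we find s(t) = 81·sin(3·t). We have snap s(t) = 81·sin(3·t). Substituting t = pi/2: s(pi/2) = -81.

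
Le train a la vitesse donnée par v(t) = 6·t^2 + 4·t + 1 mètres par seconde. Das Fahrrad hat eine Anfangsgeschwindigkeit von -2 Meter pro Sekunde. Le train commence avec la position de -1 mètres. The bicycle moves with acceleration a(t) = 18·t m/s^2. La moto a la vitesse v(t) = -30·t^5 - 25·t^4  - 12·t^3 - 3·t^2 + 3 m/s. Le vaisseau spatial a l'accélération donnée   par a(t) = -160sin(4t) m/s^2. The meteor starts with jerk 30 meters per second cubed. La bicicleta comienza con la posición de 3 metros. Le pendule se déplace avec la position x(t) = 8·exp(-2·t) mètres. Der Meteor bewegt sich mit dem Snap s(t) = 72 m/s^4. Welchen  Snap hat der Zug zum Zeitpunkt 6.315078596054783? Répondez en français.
En partant de la vitesse v(t) = 6·t^2 + 4·t + 1, nous prenons 3 dérivées. La dérivée de la vitesse donne l'accélération: a(t) = 12·t + 4. En prenant d/dt de a(t), nous trouvons j(t) = 12. La dérivée du jerk donne le snap: s(t) = 0. De l'équation du snap s(t) = 0, nous substituons t = 6.315078596054783 pour obtenir s = 0.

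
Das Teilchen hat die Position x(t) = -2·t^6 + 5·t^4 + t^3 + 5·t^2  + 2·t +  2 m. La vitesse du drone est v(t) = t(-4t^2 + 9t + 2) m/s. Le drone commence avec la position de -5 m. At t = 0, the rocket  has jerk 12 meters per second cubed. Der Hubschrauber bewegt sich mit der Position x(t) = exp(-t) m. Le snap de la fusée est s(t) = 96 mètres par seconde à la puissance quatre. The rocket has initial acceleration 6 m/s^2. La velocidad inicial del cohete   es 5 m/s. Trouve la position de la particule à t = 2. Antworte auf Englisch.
Using x(t) = -2·t^6 + 5·t^4 + t^3 + 5·t^2 + 2·t + 2 and substituting t = 2, we find x = -14.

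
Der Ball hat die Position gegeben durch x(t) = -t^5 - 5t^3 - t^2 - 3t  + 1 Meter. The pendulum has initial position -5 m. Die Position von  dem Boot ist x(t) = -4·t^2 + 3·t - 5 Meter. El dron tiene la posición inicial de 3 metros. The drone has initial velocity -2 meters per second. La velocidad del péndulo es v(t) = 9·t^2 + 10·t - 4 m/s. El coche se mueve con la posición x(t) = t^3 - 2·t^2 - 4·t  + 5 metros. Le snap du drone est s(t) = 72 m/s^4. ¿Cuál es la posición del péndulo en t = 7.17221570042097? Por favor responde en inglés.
To solve this, we need to take 1 antiderivative of our velocity equation v(t) = 9·t^2 + 10·t - 4. Integrating velocity and using the initial condition x(0) = -5, we get x(t) = 3·t^3 + 5·t^2 - 4·t - 5. From the given position equation x(t) = 3·t^3 + 5·t^2 - 4·t - 5, we substitute t = 7.17221570042097 to get x = 1330.34544378908.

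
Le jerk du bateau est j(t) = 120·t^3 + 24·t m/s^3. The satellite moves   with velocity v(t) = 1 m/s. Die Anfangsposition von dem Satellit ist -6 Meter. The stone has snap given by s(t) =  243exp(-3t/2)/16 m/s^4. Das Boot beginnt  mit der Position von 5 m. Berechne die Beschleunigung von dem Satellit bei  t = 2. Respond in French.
Pour résoudre ceci, nous devons prendre 1 dérivée de notre équation de la vitesse v(t) = 1. En prenant d/dt de v(t), nous trouvons a(t) = 0. Nous avons l'accélération a(t) = 0. En substituant t = 2: a(2) = 0.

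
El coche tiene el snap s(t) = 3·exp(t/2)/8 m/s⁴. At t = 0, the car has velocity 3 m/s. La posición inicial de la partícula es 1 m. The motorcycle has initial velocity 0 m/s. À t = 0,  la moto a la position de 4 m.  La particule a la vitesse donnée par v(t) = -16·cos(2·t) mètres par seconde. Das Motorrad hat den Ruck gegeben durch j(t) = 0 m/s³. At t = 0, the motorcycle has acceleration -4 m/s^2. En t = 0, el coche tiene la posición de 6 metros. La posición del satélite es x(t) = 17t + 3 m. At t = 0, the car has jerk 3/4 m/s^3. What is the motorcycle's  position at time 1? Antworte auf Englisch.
To solve this, we need to take 3 integrals of our jerk equation j(t) = 0. Taking ∫j(t)dt and applying a(0) = -4, we find a(t) = -4. Taking ∫a(t)dt and applying v(0) = 0, we find v(t) = -4·t. The integral of velocity, with x(0) = 4, gives position: x(t) = 4 - 2·t^2. From the given position equation x(t) = 4 - 2·t^2, we substitute t = 1 to get x = 2.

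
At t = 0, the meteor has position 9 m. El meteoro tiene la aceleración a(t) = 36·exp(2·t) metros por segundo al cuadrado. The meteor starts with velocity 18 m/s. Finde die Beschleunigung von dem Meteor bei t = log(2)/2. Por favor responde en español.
Usando a(t) = 36·exp(2·t) y sustituyendo t = log(2)/2, encontramos a = 72.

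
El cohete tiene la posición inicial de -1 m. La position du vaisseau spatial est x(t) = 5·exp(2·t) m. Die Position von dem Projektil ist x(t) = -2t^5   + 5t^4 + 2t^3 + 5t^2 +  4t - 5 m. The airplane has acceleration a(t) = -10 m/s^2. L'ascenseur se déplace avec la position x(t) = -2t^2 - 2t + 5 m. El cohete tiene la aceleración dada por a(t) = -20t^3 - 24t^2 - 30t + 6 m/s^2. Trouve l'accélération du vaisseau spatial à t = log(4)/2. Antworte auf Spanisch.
Para resolver esto, necesitamos tomar 2 derivadas de nuestra ecuación de la posición x(t) = 5·exp(2·t). Derivando la posición, obtenemos la velocidad: v(t) = 10·exp(2·t). La derivada de la velocidad da la aceleración: a(t) = 20·exp(2·t). Tenemos la aceleración a(t) = 20·exp(2·t). Sustituyendo t = log(4)/2: a(log(4)/2) = 80.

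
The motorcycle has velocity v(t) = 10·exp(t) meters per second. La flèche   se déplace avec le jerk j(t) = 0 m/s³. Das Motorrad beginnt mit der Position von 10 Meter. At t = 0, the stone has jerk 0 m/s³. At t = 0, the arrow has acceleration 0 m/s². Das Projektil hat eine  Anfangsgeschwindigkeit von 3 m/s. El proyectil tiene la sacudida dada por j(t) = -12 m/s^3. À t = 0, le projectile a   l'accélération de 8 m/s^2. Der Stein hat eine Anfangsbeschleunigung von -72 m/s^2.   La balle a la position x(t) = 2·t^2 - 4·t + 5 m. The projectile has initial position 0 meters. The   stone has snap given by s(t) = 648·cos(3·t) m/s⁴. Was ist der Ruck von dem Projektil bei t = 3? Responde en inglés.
We have jerk j(t) = -12. Substituting t = 3: j(3) = -12.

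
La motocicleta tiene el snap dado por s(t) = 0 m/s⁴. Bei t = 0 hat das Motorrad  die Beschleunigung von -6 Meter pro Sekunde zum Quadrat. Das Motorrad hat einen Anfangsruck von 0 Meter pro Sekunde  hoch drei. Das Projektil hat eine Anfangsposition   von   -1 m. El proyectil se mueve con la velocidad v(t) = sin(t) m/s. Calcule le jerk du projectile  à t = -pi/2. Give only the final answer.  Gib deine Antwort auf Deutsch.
j(-pi/2) = 1.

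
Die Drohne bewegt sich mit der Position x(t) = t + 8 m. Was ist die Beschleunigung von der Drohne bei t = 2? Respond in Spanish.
Debemos derivar nuestra ecuación de la posición x(t) = t + 8 2 veces. Derivando la posición, obtenemos la velocidad: v(t) = 1. La derivada de la velocidad da la aceleración: a(t) = 0. Tenemos la aceleración a(t) = 0. Sustituyendo t = 2: a(2) = 0.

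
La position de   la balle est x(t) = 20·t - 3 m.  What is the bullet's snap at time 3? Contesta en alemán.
Um dies zu lösen, müssen wir 4 Ableitungen unserer Gleichung für die Position x(t) = 20·t - 3 nehmen. Die Ableitung von der Position ergibt die Geschwindigkeit: v(t) = 20. Durch Ableiten von der Geschwindigkeit erhalten wir die Beschleunigung: a(t) = 0. Mit d/dt von a(t) finden wir j(t) = 0. Durch Ableiten von dem Ruck erhalten wir den Snap: s(t) = 0. Wir haben den Snap s(t) = 0. Durch Einsetzen von t = 3: s(3) = 0.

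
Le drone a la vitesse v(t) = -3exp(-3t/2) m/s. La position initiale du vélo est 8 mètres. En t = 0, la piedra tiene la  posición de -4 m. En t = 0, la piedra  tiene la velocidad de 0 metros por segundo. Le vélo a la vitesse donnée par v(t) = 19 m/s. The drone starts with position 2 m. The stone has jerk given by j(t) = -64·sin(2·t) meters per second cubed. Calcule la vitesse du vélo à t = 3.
Nous avons la vitesse v(t) = 19. En substituant t = 3: v(3) = 19.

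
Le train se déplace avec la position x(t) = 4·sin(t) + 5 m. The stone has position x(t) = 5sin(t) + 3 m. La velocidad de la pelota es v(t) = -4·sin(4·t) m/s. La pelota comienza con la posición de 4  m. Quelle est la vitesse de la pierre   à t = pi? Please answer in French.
En partant de la position x(t) = 5·sin(t) + 3, nous prenons 1 dérivée. La dérivée de la position donne la vitesse: v(t) = 5·cos(t). De l'équation de la vitesse v(t) = 5·cos(t), nous substituons t = pi pour obtenir v = -5.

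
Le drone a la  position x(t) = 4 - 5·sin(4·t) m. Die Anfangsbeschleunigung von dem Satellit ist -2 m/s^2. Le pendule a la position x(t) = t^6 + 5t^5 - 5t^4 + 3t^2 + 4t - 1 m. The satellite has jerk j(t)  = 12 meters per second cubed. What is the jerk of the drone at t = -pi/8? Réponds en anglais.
To solve this, we need to take 3 derivatives of our position equation x(t) = 4 - 5·sin(4·t). Differentiating position, we get velocity: v(t) = -20·cos(4·t). Differentiating velocity, we get acceleration: a(t) = 80·sin(4·t). Taking d/dt of a(t), we find j(t) = 320·cos(4·t). Using j(t) = 320·cos(4·t) and substituting t = -pi/8, we find j = 0.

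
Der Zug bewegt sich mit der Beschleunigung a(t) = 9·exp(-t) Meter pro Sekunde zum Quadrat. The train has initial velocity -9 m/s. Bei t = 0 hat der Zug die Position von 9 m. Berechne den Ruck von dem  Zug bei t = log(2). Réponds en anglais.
To solve this, we need to take 1 derivative of our acceleration equation a(t) = 9·exp(-t). Differentiating acceleration, we get jerk: j(t) = -9·exp(-t). We have jerk j(t) = -9·exp(-t). Substituting t = log(2): j(log(2)) = -9/2.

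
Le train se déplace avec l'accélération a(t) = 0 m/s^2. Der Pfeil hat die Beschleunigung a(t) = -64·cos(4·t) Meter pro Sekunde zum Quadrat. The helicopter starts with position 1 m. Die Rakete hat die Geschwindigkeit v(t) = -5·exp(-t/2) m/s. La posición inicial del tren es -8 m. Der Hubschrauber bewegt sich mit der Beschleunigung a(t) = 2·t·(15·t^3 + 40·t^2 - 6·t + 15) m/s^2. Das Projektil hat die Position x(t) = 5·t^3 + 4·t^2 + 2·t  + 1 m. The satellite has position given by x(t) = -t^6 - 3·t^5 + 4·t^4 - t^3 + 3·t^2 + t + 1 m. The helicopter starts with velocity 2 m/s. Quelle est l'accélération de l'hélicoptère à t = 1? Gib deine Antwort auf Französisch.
De l'équation de l'accélération a(t) = 2·t·(15·t^3 + 40·t^2 - 6·t + 15), nous substituons t = 1 pour obtenir a = 128.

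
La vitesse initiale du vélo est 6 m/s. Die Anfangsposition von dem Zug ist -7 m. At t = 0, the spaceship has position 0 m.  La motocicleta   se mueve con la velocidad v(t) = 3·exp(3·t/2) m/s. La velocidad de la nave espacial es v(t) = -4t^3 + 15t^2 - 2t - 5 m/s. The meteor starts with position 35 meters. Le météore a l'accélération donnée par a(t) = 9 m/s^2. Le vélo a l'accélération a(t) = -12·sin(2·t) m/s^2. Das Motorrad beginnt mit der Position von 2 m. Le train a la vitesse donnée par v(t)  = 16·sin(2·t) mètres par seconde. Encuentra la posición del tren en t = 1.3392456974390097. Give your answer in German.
Ausgehend von der Geschwindigkeit v(t) = 16·sin(2·t), nehmen wir 1 Stammfunktion. Das Integral von der Geschwindigkeit, mit x(0) = -7, ergibt die Position: x(t) = 1 - 8·cos(2·t). Mit x(t) = 1 - 8·cos(2·t) und Einsetzen von t = 1.3392456974390097, finden wir x = 8.15737114217820.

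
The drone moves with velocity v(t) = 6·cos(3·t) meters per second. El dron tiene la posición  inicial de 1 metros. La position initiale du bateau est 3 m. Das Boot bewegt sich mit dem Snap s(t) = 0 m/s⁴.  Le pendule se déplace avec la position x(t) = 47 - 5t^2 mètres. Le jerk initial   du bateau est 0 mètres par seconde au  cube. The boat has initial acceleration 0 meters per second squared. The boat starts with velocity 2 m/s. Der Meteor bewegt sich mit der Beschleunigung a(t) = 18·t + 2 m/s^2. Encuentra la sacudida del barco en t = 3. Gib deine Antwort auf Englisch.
To solve this, we need to take 1 antiderivative of our snap equation s(t) = 0. Integrating snap and using the initial condition j(0) = 0, we get j(t) = 0. Using j(t) = 0 and substituting t = 3, we find j = 0.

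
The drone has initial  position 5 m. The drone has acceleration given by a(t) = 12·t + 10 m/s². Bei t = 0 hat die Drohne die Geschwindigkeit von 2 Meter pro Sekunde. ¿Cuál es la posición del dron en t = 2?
Necesitamos integrar nuestra ecuación de la aceleración a(t) = 12·t + 10 2 veces. La antiderivada de la aceleración, con v(0) = 2, da la velocidad: v(t) = 6·t^2 + 10·t + 2. La antiderivada de la velocidad, con x(0) = 5, da la posición: x(t) = 2·t^3 + 5·t^2 + 2·t + 5. Usando x(t) = 2·t^3 + 5·t^2 + 2·t + 5 y sustituyendo t = 2, encontramos x = 45.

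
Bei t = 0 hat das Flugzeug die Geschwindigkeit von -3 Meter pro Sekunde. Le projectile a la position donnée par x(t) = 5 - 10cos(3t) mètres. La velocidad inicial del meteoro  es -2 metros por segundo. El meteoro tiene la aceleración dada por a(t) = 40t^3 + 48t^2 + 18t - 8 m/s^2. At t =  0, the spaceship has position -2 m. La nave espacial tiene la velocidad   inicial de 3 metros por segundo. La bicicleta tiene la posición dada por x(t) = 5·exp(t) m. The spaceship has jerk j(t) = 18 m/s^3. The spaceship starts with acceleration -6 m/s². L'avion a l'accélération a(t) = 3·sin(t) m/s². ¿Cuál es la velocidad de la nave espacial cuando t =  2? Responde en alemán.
Ausgehend von dem Ruck j(t) = 18, nehmen wir 2 Stammfunktionen. Durch Integration von dem Ruck und Verwendung der Anfangsbedingung a(0) = -6, erhalten wir a(t) = 18·t - 6. Das Integral von der Beschleunigung, mit v(0) = 3, ergibt die Geschwindigkeit: v(t) = 9·t^2 - 6·t + 3. Aus der Gleichung für die Geschwindigkeit v(t) = 9·t^2 - 6·t + 3, setzen wir t = 2 ein und erhalten v = 27.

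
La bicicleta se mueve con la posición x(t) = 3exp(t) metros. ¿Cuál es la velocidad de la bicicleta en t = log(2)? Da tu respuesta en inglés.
Starting from position x(t) = 3·exp(t), we take 1 derivative. Taking d/dt of x(t), we find v(t) = 3·exp(t). From the given velocity equation v(t) = 3·exp(t), we substitute t = log(2) to get v = 6.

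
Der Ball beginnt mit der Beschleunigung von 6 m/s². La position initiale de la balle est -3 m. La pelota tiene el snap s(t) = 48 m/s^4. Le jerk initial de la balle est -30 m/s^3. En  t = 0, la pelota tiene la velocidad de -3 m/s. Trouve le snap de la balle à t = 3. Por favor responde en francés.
Nous avons le snap s(t) = 48. En substituant t = 3: s(3) = 48.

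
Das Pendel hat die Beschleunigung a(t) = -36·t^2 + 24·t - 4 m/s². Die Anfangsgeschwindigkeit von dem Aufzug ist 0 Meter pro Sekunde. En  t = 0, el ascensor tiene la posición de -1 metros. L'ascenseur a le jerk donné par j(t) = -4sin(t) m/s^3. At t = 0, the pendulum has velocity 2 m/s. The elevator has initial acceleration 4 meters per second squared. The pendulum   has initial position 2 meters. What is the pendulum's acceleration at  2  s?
We have acceleration a(t) = -36·t^2 + 24·t - 4. Substituting t = 2: a(2) = -100.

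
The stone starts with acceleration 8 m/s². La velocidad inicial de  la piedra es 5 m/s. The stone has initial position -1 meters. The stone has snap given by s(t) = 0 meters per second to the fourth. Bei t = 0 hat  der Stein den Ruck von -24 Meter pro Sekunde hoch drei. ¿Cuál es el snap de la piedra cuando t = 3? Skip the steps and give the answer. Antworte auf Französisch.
La réponse est 0.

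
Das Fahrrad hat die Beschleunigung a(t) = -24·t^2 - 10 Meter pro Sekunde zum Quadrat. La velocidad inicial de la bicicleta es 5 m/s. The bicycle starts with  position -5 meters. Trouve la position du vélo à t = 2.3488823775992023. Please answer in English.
Starting from acceleration a(t) = -24·t^2 - 10, we take 2 integrals. The antiderivative of acceleration is velocity. Using v(0) = 5, we get v(t) = -8·t^3 - 10·t + 5. Integrating velocity and using the initial condition x(0) = -5, we get x(t) = -2·t^4 - 5·t^2 + 5·t - 5. Using x(t) = -2·t^4 - 5·t^2 + 5·t - 5 and substituting t = 2.3488823775992023, we find x = -81.7218905707451.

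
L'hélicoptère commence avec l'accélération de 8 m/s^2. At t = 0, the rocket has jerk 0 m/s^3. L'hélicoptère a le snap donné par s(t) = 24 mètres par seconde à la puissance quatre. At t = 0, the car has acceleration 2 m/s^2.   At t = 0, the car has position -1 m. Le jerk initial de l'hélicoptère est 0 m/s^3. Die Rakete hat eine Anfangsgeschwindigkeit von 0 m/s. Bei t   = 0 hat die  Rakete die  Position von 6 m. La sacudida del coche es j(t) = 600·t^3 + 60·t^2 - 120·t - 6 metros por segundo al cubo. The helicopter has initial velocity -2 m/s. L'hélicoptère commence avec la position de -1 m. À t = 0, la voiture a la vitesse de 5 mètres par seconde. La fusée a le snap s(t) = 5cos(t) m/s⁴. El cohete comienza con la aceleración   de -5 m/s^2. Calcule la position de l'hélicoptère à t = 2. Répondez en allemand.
Um dies zu lösen, müssen wir 4 Integrale unserer Gleichung für den Snap s(t) = 24 finden. Das Integral von dem Snap, mit j(0) = 0, ergibt den Ruck: j(t) = 24·t. Mit ∫j(t)dt und Anwendung von a(0) = 8, finden wir a(t) = 12·t^2 + 8. Das Integral von der Beschleunigung, mit v(0) = -2, ergibt die Geschwindigkeit: v(t) = 4·t^3 + 8·t - 2. Die Stammfunktion von der Geschwindigkeit, mit x(0) = -1, ergibt die Position: x(t) = t^4 + 4·t^2 - 2·t - 1. Wir haben die Position x(t) = t^4 + 4·t^2 - 2·t - 1. Durch Einsetzen von t = 2: x(2) = 27.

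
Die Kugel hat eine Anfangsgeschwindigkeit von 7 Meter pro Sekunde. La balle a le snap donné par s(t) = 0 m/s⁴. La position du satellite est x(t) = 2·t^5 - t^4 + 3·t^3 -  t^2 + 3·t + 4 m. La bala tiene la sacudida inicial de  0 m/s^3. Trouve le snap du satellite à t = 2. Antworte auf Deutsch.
Ausgehend von der Position x(t) = 2·t^5 - t^4 + 3·t^3 - t^2 + 3·t + 4, nehmen wir 4 Ableitungen. Mit d/dt von x(t) finden wir v(t) = 10·t^4 - 4·t^3 + 9·t^2 - 2·t + 3. Durch Ableiten von der Geschwindigkeit erhalten wir die Beschleunigung: a(t) = 40·t^3 - 12·t^2 + 18·t - 2. Die Ableitung von der Beschleunigung ergibt den Ruck: j(t) = 120·t^2 - 24·t + 18. Die Ableitung von dem Ruck ergibt den Snap: s(t) = 240·t - 24. Wir haben den Snap s(t) = 240·t - 24. Durch Einsetzen von t = 2: s(2) = 456.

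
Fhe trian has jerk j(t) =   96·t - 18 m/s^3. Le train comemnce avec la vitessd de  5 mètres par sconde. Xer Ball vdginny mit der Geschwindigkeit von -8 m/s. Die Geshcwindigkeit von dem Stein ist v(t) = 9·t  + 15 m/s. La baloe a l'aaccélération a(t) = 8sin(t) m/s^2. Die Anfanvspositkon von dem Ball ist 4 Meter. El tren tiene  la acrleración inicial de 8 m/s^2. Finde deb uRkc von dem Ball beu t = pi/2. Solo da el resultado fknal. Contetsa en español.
La respuesta es 0.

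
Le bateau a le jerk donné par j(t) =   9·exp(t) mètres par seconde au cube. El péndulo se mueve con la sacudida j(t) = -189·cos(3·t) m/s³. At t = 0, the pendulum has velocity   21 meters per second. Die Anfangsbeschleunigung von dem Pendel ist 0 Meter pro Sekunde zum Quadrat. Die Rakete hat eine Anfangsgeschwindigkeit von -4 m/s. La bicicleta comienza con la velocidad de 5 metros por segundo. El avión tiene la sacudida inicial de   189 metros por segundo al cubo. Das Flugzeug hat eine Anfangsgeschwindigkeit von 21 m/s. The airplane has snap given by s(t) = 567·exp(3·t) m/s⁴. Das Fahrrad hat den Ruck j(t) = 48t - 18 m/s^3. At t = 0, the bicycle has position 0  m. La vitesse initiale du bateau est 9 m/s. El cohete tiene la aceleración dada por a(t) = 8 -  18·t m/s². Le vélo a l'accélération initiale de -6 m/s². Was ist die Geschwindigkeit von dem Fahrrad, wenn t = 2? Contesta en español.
Debemos encontrar la integral de nuestra ecuación de la sacudida j(t) = 48·t - 18 2 veces. Tomando ∫j(t)dt y aplicando a(0) = -6, encontramos a(t) = 24·t^2 - 18·t - 6. Tomando ∫a(t)dt y aplicando v(0) = 5, encontramos v(t) = 8·t^3 - 9·t^2 - 6·t + 5. Tenemos la velocidad v(t) = 8·t^3 - 9·t^2 - 6·t + 5. Sustituyendo t = 2: v(2) = 21.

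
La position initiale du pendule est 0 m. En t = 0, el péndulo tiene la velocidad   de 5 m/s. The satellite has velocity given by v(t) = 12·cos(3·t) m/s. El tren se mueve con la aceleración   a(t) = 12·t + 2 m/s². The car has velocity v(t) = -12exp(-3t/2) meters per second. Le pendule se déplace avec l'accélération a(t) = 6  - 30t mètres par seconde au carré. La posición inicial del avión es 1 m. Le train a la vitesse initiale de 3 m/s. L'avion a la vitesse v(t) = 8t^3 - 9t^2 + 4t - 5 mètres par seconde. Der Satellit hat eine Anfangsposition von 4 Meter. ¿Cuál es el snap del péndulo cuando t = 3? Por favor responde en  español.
Partiendo de la aceleración a(t) = 6 - 30·t, tomamos 2 derivadas. La derivada de la aceleración da la sacudida: j(t) = -30. Tomando d/dt de j(t), encontramos s(t) = 0. Tenemos el snap s(t) = 0. Sustituyendo t = 3: s(3) = 0.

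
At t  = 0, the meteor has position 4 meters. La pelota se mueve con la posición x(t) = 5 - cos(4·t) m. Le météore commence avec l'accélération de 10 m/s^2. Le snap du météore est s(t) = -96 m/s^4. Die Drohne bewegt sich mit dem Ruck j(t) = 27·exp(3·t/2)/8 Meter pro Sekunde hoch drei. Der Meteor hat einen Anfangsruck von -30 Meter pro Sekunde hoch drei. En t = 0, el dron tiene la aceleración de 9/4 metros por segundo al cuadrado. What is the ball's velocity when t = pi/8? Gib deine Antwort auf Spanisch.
Para resolver esto, necesitamos tomar 1 derivada de nuestra ecuación de la posición x(t) = 5 - cos(4·t). Tomando d/dt de x(t), encontramos v(t) = 4·sin(4·t). De la ecuación de la velocidad v(t) = 4·sin(4·t), sustituimos t = pi/8 para obtener v = 4.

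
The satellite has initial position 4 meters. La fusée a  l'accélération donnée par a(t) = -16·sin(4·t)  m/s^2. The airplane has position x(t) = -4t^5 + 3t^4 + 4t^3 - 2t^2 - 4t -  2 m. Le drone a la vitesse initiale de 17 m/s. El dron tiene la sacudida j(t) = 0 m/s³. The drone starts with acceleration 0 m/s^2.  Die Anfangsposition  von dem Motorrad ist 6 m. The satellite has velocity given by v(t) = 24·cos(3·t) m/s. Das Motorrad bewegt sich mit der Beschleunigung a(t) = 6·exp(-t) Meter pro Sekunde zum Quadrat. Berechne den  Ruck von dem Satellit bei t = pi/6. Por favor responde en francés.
Pour résoudre ceci, nous devons prendre 2 dérivées de notre équation de la vitesse v(t) = 24·cos(3·t). En prenant d/dt de v(t), nous trouvons a(t) = -72·sin(3·t). En dérivant l'accélération, nous obtenons le jerk: j(t) = -216·cos(3·t). De l'équation du jerk j(t) = -216·cos(3·t), nous substituons t = pi/6 pour obtenir j = 0.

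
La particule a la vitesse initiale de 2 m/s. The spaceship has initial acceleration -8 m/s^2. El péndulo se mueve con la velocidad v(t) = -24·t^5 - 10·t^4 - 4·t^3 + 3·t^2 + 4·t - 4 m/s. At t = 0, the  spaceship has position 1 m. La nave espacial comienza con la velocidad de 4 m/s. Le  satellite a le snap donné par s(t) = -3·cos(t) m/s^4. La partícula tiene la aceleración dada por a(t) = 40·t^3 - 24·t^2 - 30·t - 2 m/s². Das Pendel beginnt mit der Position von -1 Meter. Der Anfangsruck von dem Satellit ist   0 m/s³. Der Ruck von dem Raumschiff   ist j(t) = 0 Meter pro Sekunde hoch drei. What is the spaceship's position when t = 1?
To find the answer, we compute 3 integrals of j(t) = 0. Finding the integral of j(t) and using a(0) = -8: a(t) = -8. Finding the integral of a(t) and using v(0) = 4: v(t) = 4 - 8·t. The integral of velocity is position. Using x(0) = 1, we get x(t) = -4·t^2 + 4·t + 1. We have position x(t) = -4·t^2 + 4·t + 1. Substituting t = 1: x(1) = 1.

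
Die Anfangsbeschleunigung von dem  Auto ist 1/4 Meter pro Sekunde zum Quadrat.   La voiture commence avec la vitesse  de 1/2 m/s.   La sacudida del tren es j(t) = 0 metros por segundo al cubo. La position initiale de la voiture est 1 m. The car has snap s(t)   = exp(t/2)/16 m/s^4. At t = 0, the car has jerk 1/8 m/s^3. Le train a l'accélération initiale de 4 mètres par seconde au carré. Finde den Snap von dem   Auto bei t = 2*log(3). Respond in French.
En utilisant s(t) = exp(t/2)/16 et en substituant t = 2*log(3), nous trouvons s = 3/16.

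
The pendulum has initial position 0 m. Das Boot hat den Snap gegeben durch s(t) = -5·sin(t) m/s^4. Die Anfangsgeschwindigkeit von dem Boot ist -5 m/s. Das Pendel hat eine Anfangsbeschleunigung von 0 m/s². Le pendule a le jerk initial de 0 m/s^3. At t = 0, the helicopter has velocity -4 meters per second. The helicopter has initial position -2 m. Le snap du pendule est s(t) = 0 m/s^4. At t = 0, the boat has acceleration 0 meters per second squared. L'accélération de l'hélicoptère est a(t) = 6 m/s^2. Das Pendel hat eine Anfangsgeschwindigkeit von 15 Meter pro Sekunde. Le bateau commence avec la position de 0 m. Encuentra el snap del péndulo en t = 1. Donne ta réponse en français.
Nous avons le snap s(t) = 0. En substituant t = 1: s(1) = 0.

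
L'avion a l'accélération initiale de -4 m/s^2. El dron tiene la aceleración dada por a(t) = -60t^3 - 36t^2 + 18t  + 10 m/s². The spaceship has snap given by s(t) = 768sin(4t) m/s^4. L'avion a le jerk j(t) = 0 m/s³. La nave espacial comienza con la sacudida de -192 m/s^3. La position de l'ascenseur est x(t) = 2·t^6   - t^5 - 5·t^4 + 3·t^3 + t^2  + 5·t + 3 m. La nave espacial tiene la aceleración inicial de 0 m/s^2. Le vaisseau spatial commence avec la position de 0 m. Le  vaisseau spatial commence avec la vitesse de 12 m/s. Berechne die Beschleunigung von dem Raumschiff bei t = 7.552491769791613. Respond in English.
To find the answer, we compute 2 integrals of s(t) = 768·sin(4·t). The antiderivative of snap is jerk. Using j(0) = -192, we get j(t) = -192·cos(4·t). Finding the antiderivative of j(t) and using a(0) = 0: a(t) = -48·sin(4·t). Using a(t) = -48·sin(4·t) and substituting t = 7.552491769791613, we find a = 44.8407349368493.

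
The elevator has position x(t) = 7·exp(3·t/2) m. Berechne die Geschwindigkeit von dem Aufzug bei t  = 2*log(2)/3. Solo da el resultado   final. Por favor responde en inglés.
The answer is 21.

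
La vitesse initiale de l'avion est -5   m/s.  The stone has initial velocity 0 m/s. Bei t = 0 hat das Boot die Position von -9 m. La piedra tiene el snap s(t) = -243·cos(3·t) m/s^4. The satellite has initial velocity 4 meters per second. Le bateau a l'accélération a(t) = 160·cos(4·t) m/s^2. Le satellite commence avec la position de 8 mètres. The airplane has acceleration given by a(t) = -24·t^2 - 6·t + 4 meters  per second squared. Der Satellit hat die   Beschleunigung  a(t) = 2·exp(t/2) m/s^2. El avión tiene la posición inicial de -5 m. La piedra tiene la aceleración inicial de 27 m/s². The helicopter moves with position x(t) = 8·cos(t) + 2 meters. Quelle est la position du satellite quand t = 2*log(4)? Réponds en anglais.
We need to integrate our acceleration equation a(t) = 2·exp(t/2) 2 times. Integrating acceleration and using the initial condition v(0) = 4, we get v(t) = 4·exp(t/2). The antiderivative of velocity is position. Using x(0) = 8, we get x(t) = 8·exp(t/2). We have position x(t) = 8·exp(t/2). Substituting t = 2*log(4): x(2*log(4)) = 32.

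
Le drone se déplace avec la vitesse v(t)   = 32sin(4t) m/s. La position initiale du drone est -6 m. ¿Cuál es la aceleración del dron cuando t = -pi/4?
Partiendo de la velocidad v(t) = 32·sin(4·t), tomamos 1 derivada. La derivada de la velocidad da la aceleración: a(t) = 128·cos(4·t). Tenemos la aceleración a(t) = 128·cos(4·t). Sustituyendo t = -pi/4: a(-pi/4) = -128.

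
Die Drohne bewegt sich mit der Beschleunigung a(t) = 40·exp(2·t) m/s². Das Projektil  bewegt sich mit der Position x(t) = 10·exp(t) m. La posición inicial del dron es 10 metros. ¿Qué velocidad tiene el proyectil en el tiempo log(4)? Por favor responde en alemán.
Um dies zu lösen, müssen wir 1 Ableitung unserer Gleichung für die Position x(t) = 10·exp(t) nehmen. Die Ableitung von der Position ergibt die Geschwindigkeit: v(t) = 10·exp(t). Wir haben die Geschwindigkeit v(t) = 10·exp(t). Durch Einsetzen von t = log(4): v(log(4)) = 40.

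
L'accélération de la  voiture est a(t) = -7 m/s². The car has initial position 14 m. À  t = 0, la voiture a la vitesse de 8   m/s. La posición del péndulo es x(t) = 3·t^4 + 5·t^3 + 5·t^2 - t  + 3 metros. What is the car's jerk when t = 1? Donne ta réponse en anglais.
To solve this, we need to take 1 derivative of our acceleration equation a(t) = -7. Taking d/dt of a(t), we find j(t) = 0. We have jerk j(t) = 0. Substituting t = 1: j(1) = 0.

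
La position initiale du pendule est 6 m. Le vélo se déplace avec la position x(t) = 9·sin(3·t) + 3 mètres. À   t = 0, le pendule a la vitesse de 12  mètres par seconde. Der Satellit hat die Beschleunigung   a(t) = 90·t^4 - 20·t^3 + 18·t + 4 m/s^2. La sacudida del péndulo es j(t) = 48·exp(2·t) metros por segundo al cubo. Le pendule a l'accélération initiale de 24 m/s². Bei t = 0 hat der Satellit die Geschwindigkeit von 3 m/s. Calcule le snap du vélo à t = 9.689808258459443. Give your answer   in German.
Um dies zu lösen, müssen wir 4 Ableitungen unserer Gleichung für die Position x(t) = 9·sin(3·t) + 3 nehmen. Durch Ableiten von der Position erhalten wir die Geschwindigkeit: v(t) = 27·cos(3·t). Die Ableitung von der Geschwindigkeit ergibt die Beschleunigung: a(t) = -81·sin(3·t). Die Ableitung von der Beschleunigung ergibt den Ruck: j(t) = -243·cos(3·t). Durch Ableiten von dem Ruck erhalten wir den Snap: s(t) = 729·sin(3·t). Wir haben den Snap s(t) = 729·sin(3·t). Durch Einsetzen von t = 9.689808258459443: s(9.689808258459443) = -520.452967450510.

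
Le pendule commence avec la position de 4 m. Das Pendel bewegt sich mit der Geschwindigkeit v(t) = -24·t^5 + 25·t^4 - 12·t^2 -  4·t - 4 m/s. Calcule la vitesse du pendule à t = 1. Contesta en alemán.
Wir haben die Geschwindigkeit v(t) = -24·t^5 + 25·t^4 - 12·t^2 - 4·t - 4. Durch Einsetzen von t = 1: v(1) = -19.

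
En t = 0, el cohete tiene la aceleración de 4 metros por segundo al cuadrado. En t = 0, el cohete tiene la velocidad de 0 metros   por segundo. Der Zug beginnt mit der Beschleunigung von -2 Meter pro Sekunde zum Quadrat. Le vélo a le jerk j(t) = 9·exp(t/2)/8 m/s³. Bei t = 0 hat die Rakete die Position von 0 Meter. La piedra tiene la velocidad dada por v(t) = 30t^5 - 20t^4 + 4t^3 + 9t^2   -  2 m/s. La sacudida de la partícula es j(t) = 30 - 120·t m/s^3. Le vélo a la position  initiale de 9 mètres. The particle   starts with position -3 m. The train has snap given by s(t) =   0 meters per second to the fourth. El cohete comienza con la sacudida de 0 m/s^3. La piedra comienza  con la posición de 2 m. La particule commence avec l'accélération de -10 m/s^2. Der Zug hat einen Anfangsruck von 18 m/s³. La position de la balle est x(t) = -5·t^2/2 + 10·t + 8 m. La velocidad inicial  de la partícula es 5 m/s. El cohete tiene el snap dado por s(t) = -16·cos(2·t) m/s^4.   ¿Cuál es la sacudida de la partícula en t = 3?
Usando j(t) = 30 - 120·t y sustituyendo t = 3, encontramos j = -330.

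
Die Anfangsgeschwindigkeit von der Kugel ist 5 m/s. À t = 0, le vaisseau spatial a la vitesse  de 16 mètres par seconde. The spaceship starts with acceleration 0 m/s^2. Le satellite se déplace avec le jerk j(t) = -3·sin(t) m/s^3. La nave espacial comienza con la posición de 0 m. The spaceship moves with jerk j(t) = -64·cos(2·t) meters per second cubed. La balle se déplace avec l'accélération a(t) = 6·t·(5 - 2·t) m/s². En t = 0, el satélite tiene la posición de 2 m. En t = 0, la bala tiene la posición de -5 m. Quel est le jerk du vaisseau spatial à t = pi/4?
De l'équation du jerk j(t) = -64·cos(2·t), nous substituons t = pi/4 pour obtenir j = 0.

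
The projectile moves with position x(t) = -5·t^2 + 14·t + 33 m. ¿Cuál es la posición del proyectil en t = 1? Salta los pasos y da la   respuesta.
La posición en t = 1 es x = 42.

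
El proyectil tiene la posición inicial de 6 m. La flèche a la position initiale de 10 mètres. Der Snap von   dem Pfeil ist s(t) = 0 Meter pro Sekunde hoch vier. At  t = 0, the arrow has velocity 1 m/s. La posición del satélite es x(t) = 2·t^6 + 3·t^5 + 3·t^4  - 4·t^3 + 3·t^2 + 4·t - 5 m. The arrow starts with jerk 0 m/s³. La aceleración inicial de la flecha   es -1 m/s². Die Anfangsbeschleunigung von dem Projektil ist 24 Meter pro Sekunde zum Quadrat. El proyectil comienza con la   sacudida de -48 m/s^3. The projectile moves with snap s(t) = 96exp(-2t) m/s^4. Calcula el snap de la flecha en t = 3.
Usando s(t) = 0 y sustituyendo t = 3, encontramos s = 0.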